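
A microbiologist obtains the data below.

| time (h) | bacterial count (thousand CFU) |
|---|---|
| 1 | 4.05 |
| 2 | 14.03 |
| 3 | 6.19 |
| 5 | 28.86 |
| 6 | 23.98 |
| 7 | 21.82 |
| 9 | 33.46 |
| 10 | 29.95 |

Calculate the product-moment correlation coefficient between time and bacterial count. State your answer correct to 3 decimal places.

n = 8, Σx = 43, Σy = 162.34, Σxy = 1092.24, Σx² = 305, Σy² = 4152.186
Sxx = Σx² − (Σx)²/n = 305 − 231.125 = 73.875
Sxy = Σxy − (Σx)(Σy)/n = 1092.24 − 872.5775 = 219.6625
Syy = Σy² − (Σy)²/n = 4152.186 − 3294.28445 = 857.90155
r = Sxy/√(Sxx·Syy) = 219.6625/√(63377.477006) = 219.6625/251.748837 = 0.872546

0.873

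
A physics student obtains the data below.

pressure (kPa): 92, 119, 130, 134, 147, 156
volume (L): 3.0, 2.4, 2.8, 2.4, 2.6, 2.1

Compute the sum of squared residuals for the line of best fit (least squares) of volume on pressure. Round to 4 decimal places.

0.2307

n = 6, Σx = 778, Σy = 15.3, Σxy = 1957, Σx² = 103426, Σy² = 39.53
Sxx = Σx² − (Σx)²/n = 103426 − 100880.666667 = 2545.333333
Sxy = Σxy − (Σx)(Σy)/n = 1957 − 1983.9 = -26.9
Syy = Σy² − (Σy)²/n = 39.53 − 39.015 = 0.515
b = Sxy/Sxx = -26.9/2545.333333 = -0.010568
SSE = Syy − b·Sxy = 0.515 − (-0.010568)·(-26.9) = 0.230711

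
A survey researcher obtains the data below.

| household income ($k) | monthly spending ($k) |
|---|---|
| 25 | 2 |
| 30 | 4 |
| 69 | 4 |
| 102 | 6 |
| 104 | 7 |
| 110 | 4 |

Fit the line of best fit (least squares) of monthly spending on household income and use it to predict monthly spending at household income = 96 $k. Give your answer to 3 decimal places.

5.260

n = 6, Σx = 440, Σy = 27, Σxy = 2226, Σx² = 39606
Sxx = Σx² − (Σx)²/n = 39606 − 32266.666667 = 7339.333333
Sxy = Σxy − (Σx)(Σy)/n = 2226 − 1980 = 246
b = Sxy/Sxx = 246/7339.333333 = 0.033518
a = ȳ − b·x̄ = 4.5 − 0.033518·73.333333 = 2.042011
ŷ(96) = a + b·96 = 2.042011 + 0.033518·96 = 5.259742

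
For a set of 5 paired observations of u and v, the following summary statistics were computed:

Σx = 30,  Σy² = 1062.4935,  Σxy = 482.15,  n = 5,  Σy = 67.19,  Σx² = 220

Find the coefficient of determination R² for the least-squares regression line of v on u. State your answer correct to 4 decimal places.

Sxx = Σx² − (Σx)²/n = 220 − 180 = 40
Sxy = Σxy − (Σx)(Σy)/n = 482.15 − 403.14 = 79.01
Syy = Σy² − (Σy)²/n = 1062.4935 − 902.89922 = 159.59428
R² = Sxy²/(Sxx·Syy) = (79.01)²/(40·159.59428) = 0.977883

0.9779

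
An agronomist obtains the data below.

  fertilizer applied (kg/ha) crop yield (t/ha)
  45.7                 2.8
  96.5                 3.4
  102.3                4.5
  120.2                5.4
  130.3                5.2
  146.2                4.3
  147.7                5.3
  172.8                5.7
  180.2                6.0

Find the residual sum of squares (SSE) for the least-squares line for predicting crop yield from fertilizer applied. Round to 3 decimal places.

2.127

n = 9, Σx = 1141.9, Σy = 42.6, Σxy = 5720.68, Σx² = 158813.77, Σy² = 210.92
Sxx = Σx² − (Σx)²/n = 158813.77 − 144881.734444 = 13932.035556
Sxy = Σxy − (Σx)(Σy)/n = 5720.68 − 5404.993333 = 315.686667
Syy = Σy² − (Σy)²/n = 210.92 − 201.64 = 9.28
b = Sxy/Sxx = 315.686667/13932.035556 = 0.022659
SSE = Syy − b·Sxy = 9.28 − 0.022659·315.686667 = 2.126841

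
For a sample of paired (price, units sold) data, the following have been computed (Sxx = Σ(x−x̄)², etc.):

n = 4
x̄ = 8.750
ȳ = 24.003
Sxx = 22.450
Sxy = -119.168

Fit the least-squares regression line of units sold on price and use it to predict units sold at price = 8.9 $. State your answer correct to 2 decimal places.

b = Sxy/Sxx = -119.168/22.45 = -5.308151
a = ȳ − b·x̄ = 24.003 − (-5.308151)·8.75 = 70.449325
ŷ(8.9) = a + b·8.9 = 70.449325 + (-5.308151)·8.9 = 23.206777

23.21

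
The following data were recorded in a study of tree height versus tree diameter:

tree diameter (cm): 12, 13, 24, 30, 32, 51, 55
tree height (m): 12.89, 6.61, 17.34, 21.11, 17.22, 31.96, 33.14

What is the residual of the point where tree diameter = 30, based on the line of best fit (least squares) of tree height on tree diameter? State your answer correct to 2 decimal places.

n = 7, Σx = 217, Σy = 140.27, Σxy = 5293.77, Σx² = 8439
Sxx = Σx² − (Σx)²/n = 8439 − 6727 = 1712
Sxy = Σxy − (Σx)(Σy)/n = 5293.77 − 4348.37 = 945.4
b = Sxy/Sxx = 945.4/1712 = 0.552220
a = ȳ − b·x̄ = 20.038571 − 0.552220·31 = 2.919763
ŷ(30) = 2.919763 + 0.552220·30 = 19.486352
residual = y − ŷ = 21.11 − 19.486352 = 1.623648

1.62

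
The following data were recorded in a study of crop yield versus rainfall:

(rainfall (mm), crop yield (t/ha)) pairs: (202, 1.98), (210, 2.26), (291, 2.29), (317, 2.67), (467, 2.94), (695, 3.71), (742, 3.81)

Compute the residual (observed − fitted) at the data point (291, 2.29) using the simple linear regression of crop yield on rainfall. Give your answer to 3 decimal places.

n = 7, Σx = 2924, Σy = 19.66, Σxy = 9165.79, Σx² = 1521752
Sxx = Σx² − (Σx)²/n = 1521752 − 1221396.571429 = 300355.428571
Sxy = Σxy − (Σx)(Σy)/n = 9165.79 − 8212.262857 = 953.527143
b = Sxy/Sxx = 953.527143/300355.428571 = 0.003175
a = ȳ − b·x̄ = 2.808571 − 0.003175·417.714286 = 1.482470
ŷ(291) = 1.482470 + 0.003175·291 = 2.406296
residual = y − ŷ = 2.29 − 2.406296 = -0.116296

-0.116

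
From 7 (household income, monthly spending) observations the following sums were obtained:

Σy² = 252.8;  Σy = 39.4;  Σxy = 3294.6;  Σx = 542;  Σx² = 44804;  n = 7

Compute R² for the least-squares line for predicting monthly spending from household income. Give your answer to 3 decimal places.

Sxx = Σx² − (Σx)²/n = 44804 − 41966.285714 = 2837.714286
Sxy = Σxy − (Σx)(Σy)/n = 3294.6 − 3050.685714 = 243.914286
Syy = Σy² − (Σy)²/n = 252.8 − 221.765714 = 31.034286
R² = Sxy²/(Sxx·Syy) = (243.914286)²/(2837.714286·31.034286) = 0.675560

0.676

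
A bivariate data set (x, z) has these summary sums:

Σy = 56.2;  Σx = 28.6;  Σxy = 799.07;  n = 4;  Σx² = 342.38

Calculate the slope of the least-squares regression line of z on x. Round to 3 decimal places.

Sxx = Σx² − (Σx)²/n = 342.38 − 204.49 = 137.89
Sxy = Σxy − (Σx)(Σy)/n = 799.07 − 401.83 = 397.24
b = Sxy/Sxx = 397.24/137.89 = 2.880847

2.881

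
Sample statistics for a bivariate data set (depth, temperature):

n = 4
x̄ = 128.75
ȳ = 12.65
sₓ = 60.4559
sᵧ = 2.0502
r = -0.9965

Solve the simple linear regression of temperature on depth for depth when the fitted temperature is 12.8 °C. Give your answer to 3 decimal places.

b = r · sᵧ/sₓ = -0.9965 · 2.0502/60.4559 = -0.033794
a = ȳ − b·x̄ = 12.65 − (-0.033794)·128.75 = 17.000930
Set a + b·x = 12.8: x = (12.8 − 17.000930) / (-0.033794) = 124.311294

124.311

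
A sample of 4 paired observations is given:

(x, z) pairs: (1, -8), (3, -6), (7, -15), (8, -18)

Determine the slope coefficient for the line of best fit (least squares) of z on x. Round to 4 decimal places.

n = 4, Σx = 19, Σy = -47, Σxy = -275, Σx² = 123
Sxx = Σx² − (Σx)²/n = 123 − 90.25 = 32.75
Sxy = Σxy − (Σx)(Σy)/n = -275 − (-223.25) = -51.75
b = Sxy/Sxx = -51.75/32.75 = -1.580153

-1.5802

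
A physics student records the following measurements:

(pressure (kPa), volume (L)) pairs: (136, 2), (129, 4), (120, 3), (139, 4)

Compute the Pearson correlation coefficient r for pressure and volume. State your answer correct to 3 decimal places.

0.041

n = 4, Σx = 524, Σy = 13, Σxy = 1704, Σx² = 68858, Σy² = 45
Sxx = Σx² − (Σx)²/n = 68858 − 68644 = 214
Sxy = Σxy − (Σx)(Σy)/n = 1704 − 1703 = 1
Syy = Σy² − (Σy)²/n = 45 − 42.25 = 2.75
r = Sxy/√(Sxx·Syy) = 1/√(588.5) = 1/24.259019 = 0.041222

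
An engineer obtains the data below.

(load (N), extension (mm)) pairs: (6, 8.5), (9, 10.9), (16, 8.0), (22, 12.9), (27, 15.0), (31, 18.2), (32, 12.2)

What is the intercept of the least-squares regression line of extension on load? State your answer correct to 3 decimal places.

6.905

n = 7, Σx = 143, Σy = 85.7, Σxy = 1920.5, Σx² = 3571
Sxx = Σx² − (Σx)²/n = 3571 − 2921.285714 = 649.714286
Sxy = Σxy − (Σx)(Σy)/n = 1920.5 − 1750.728571 = 169.771429
b = Sxy/Sxx = 169.771429/649.714286 = 0.261302
a = ȳ − b·x̄ = 12.242857 − 0.261302·20.428571 = 6.904837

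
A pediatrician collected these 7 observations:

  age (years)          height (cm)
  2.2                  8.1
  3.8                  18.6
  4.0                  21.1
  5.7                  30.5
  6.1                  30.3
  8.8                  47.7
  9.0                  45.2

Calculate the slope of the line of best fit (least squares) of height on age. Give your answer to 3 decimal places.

5.539

n = 7, Σx = 39.6, Σy = 201.5, Σxy = 1358.14, Σx² = 263.42
Sxx = Σx² − (Σx)²/n = 263.42 − 224.022857 = 39.397143
Sxy = Σxy − (Σx)(Σy)/n = 1358.14 − 1139.914286 = 218.225714
b = Sxy/Sxx = 218.225714/39.397143 = 5.539125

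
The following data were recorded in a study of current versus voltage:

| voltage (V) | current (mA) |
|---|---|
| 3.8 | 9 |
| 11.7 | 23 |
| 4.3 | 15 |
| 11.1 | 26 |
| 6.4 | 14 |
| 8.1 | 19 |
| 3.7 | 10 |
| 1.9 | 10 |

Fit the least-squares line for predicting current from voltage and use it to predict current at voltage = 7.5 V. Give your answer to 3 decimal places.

n = 8, Σx = 51, Σy = 126, Σxy = 955.9, Σx² = 416.9
Sxx = Σx² − (Σx)²/n = 416.9 − 325.125 = 91.775
Sxy = Σxy − (Σx)(Σy)/n = 955.9 − 803.25 = 152.65
b = Sxy/Sxx = 152.65/91.775 = 1.663307
a = ȳ − b·x̄ = 15.75 − 1.663307·6.375 = 5.146418
ŷ(7.5) = a + b·7.5 = 5.146418 + 1.663307·7.5 = 17.621220

17.621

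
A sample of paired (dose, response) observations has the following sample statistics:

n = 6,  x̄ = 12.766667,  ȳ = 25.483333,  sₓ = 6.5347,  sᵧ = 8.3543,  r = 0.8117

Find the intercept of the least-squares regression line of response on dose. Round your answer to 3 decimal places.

12.235

b = r · sᵧ/sₓ = 0.8117 · 8.3543/6.5347 = 1.037719
a = ȳ − b·x̄ = 25.483333 − 1.037719·12.766667 = 12.235114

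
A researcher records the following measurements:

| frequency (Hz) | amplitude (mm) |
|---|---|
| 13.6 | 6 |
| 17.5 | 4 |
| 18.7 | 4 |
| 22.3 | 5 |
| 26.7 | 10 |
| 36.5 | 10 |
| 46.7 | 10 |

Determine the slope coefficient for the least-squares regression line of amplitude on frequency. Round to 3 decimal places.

0.196

n = 7, Σx = 182, Σy = 49, Σxy = 1436.9, Σx² = 5564.22
Sxx = Σx² − (Σx)²/n = 5564.22 − 4732 = 832.22
Sxy = Σxy − (Σx)(Σy)/n = 1436.9 − 1274 = 162.9
b = Sxy/Sxx = 162.9/832.22 = 0.195742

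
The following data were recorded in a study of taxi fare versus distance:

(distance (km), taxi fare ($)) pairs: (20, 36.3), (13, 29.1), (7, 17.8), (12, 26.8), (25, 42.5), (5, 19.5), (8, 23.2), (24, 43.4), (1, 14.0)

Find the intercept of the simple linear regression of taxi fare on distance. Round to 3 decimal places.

n = 9, Σx = 115, Σy = 252.6, Σxy = 3951.7, Σx² = 2053
Sxx = Σx² − (Σx)²/n = 2053 − 1469.444444 = 583.555556
Sxy = Σxy − (Σx)(Σy)/n = 3951.7 − 3227.666667 = 724.033333
b = Sxy/Sxx = 724.033333/583.555556 = 1.240727
a = ȳ − b·x̄ = 28.066667 − 1.240727·12.777778 = 12.212928

12.213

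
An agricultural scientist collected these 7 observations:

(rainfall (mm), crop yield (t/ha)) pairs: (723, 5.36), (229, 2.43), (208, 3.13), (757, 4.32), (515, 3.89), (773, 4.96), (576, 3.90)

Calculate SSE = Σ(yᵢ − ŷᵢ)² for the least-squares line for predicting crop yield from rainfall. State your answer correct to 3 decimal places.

n = 7, Σx = 3781, Σy = 27.99, Σxy = 16436.86, Σx² = 2386013, Σy² = 118.0375
Sxx = Σx² − (Σx)²/n = 2386013 − 2042280.142857 = 343732.857143
Sxy = Σxy − (Σx)(Σy)/n = 16436.86 − 15118.598571 = 1318.261429
Syy = Σy² − (Σy)²/n = 118.0375 − 111.920014 = 6.117486
b = Sxy/Sxx = 1318.261429/343732.857143 = 0.003835
SSE = Syy − b·Sxy = 6.117486 − 0.003835·1318.261429 = 1.061777

1.062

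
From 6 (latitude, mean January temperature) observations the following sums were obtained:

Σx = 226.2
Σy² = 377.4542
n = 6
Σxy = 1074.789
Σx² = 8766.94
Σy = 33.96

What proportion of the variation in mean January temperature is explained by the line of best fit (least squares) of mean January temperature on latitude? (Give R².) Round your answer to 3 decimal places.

Sxx = Σx² − (Σx)²/n = 8766.94 − 8527.74 = 239.2
Sxy = Σxy − (Σx)(Σy)/n = 1074.789 − 1280.292 = -205.503
Syy = Σy² − (Σy)²/n = 377.4542 − 192.2136 = 185.2406
R² = Sxy²/(Sxx·Syy) = (-205.503)²/(239.2·185.2406) = 0.953101

0.953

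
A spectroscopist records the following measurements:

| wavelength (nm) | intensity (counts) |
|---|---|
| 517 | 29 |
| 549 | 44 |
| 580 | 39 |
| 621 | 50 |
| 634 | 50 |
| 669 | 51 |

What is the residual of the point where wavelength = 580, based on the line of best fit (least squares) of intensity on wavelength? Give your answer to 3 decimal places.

-2.827

n = 6, Σx = 3570, Σy = 263, Σxy = 158638, Σx² = 2140248
Sxx = Σx² − (Σx)²/n = 2140248 − 2124150 = 16098
Sxy = Σxy − (Σx)(Σy)/n = 158638 − 156485 = 2153
b = Sxy/Sxx = 2153/16098 = 0.133743
a = ȳ − b·x̄ = 43.833333 − 0.133743·595 = -35.743943
ŷ(580) = -35.743943 + 0.133743·580 = 41.827184
residual = y − ŷ = 39 − 41.827184 = -2.827184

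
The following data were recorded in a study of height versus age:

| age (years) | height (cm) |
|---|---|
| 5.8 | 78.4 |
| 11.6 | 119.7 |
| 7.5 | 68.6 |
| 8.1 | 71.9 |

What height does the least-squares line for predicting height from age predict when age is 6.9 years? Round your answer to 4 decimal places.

73.5316

n = 4, Σx = 33, Σy = 338.6, Σxy = 2940.13, Σx² = 290.06
Sxx = Σx² − (Σx)²/n = 290.06 − 272.25 = 17.81
Sxy = Σxy − (Σx)(Σy)/n = 2940.13 − 2793.45 = 146.68
b = Sxy/Sxx = 146.68/17.81 = 8.235823
a = ȳ − b·x̄ = 84.65 − 8.235823·8.25 = 16.704464
ŷ(6.9) = a + b·6.9 = 16.704464 + 8.235823·6.9 = 73.531640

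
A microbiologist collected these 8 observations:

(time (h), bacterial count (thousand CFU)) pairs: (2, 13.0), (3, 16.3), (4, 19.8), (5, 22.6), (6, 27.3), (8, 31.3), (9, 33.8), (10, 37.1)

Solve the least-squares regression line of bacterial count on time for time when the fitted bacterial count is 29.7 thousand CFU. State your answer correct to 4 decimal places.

7.4106

n = 8, Σx = 47, Σy = 201.2, Σxy = 1356.5, Σx² = 335
Sxx = Σx² − (Σx)²/n = 335 − 276.125 = 58.875
Sxy = Σxy − (Σx)(Σy)/n = 1356.5 − 1182.05 = 174.45
b = Sxy/Sxx = 174.45/58.875 = 2.963057
a = ȳ − b·x̄ = 25.15 − 2.963057·5.875 = 7.742038
Set a + b·x = 29.7: x = (29.7 − 7.742038) / 2.963057 = 7.410576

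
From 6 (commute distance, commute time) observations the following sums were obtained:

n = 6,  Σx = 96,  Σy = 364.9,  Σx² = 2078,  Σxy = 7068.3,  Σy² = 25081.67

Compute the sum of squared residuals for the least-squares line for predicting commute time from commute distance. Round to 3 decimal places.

Sxx = Σx² − (Σx)²/n = 2078 − 1536 = 542
Sxy = Σxy − (Σx)(Σy)/n = 7068.3 − 5838.4 = 1229.9
Syy = Σy² − (Σy)²/n = 25081.67 − 22192.001667 = 2889.668333
b = Sxy/Sxx = 1229.9/542 = 2.269188
SSE = Syy − b·Sxy = 2889.668333 − 2.269188·1229.9 = 98.793776

98.794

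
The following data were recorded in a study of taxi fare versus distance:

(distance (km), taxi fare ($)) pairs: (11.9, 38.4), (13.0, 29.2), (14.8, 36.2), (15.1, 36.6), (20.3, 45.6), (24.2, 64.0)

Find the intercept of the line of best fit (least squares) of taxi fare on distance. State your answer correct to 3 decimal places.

2.949

n = 6, Σx = 99.3, Σy = 250, Σxy = 4399.46, Σx² = 1755.39
Sxx = Σx² − (Σx)²/n = 1755.39 − 1643.415 = 111.975
Sxy = Σxy − (Σx)(Σy)/n = 4399.46 − 4137.5 = 261.96
b = Sxy/Sxx = 261.96/111.975 = 2.339451
a = ȳ − b·x̄ = 41.666667 − 2.339451·16.55 = 2.948756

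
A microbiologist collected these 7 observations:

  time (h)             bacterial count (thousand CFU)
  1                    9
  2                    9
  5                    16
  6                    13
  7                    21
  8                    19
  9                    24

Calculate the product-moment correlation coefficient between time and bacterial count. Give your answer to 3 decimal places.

0.929

n = 7, Σx = 38, Σy = 111, Σxy = 700, Σx² = 260, Σy² = 1965
Sxx = Σx² − (Σx)²/n = 260 − 206.285714 = 53.714286
Sxy = Σxy − (Σx)(Σy)/n = 700 − 602.571429 = 97.428571
Syy = Σy² − (Σy)²/n = 1965 − 1760.142857 = 204.857143
r = Sxy/√(Sxx·Syy) = 97.428571/√(11003.755102) = 97.428571/104.898785 = 0.928786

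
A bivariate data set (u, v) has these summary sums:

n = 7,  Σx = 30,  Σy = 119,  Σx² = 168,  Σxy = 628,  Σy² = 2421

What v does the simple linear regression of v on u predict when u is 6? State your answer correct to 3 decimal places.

Sxx = Σx² − (Σx)²/n = 168 − 128.571429 = 39.428571
Sxy = Σxy − (Σx)(Σy)/n = 628 − 510 = 118
b = Sxy/Sxx = 118/39.428571 = 2.992754
a = ȳ − b·x̄ = 17 − 2.992754·4.285714 = 4.173913
ŷ(6) = a + b·6 = 4.173913 + 2.992754·6 = 22.130435

22.130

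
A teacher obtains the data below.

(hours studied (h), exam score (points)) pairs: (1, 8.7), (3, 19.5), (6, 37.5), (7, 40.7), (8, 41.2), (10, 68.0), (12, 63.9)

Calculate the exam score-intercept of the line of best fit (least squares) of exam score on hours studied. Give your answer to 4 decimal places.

n = 7, Σx = 47, Σy = 279.5, Σxy = 2353.5, Σx² = 403
Sxx = Σx² − (Σx)²/n = 403 − 315.571429 = 87.428571
Sxy = Σxy − (Σx)(Σy)/n = 2353.5 − 1876.642857 = 476.857143
b = Sxy/Sxx = 476.857143/87.428571 = 5.454248
a = ȳ − b·x̄ = 39.928571 − 5.454248·6.714286 = 3.307190

3.3072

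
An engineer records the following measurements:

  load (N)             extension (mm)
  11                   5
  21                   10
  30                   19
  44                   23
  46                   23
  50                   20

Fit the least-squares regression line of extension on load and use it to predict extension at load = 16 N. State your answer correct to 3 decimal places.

n = 6, Σx = 202, Σy = 100, Σxy = 3905, Σx² = 8014
Sxx = Σx² − (Σx)²/n = 8014 − 6800.666667 = 1213.333333
Sxy = Σxy − (Σx)(Σy)/n = 3905 − 3366.666667 = 538.333333
b = Sxy/Sxx = 538.333333/1213.333333 = 0.443681
a = ȳ − b·x̄ = 16.666667 − 0.443681·33.666667 = 1.729396
ŷ(16) = a + b·16 = 1.729396 + 0.443681·16 = 8.828297

8.828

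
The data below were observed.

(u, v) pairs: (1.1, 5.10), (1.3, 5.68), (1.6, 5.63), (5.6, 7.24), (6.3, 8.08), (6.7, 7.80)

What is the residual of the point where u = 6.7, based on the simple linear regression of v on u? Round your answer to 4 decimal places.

-0.1480

n = 6, Σx = 22.6, Σy = 39.53, Σxy = 165.71, Σx² = 121.4
Sxx = Σx² − (Σx)²/n = 121.4 − 85.126667 = 36.273333
Sxy = Σxy − (Σx)(Σy)/n = 165.71 − 148.896333 = 16.813667
b = Sxy/Sxx = 16.813667/36.273333 = 0.463527
a = ȳ − b·x̄ = 6.588333 − 0.463527·3.766667 = 4.842382
ŷ(6.7) = 4.842382 + 0.463527·6.7 = 7.948012
residual = y − ŷ = 7.80 − 7.948012 = -0.148012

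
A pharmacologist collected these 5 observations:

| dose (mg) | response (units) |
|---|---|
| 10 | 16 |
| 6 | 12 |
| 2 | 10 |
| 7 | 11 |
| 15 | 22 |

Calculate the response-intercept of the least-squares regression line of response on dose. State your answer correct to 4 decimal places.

n = 5, Σx = 40, Σy = 71, Σxy = 659, Σx² = 414
Sxx = Σx² − (Σx)²/n = 414 − 320 = 94
Sxy = Σxy − (Σx)(Σy)/n = 659 − 568 = 91
b = Sxy/Sxx = 91/94 = 0.968085
a = ȳ − b·x̄ = 14.2 − 0.968085·8 = 6.455319

6.4553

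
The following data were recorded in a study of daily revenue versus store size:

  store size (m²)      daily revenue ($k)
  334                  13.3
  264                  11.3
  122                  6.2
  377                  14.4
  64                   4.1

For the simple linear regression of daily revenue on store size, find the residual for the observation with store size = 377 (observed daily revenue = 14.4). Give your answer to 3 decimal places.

-0.286

n = 5, Σx = 1161, Σy = 49.3, Σxy = 13873, Σx² = 342361
Sxx = Σx² − (Σx)²/n = 342361 − 269584.2 = 72776.8
Sxy = Σxy − (Σx)(Σy)/n = 13873 − 11447.46 = 2425.54
b = Sxy/Sxx = 2425.54/72776.8 = 0.033328
a = ȳ − b·x̄ = 9.86 − 0.033328·232.2 = 2.121127
ŷ(377) = 2.121127 + 0.033328·377 = 14.685964
residual = y − ŷ = 14.4 − 14.685964 = -0.285964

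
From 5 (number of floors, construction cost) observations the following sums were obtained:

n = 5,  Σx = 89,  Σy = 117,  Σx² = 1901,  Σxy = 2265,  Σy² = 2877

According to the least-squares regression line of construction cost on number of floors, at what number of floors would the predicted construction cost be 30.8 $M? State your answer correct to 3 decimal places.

Sxx = Σx² − (Σx)²/n = 1901 − 1584.2 = 316.8
Sxy = Σxy − (Σx)(Σy)/n = 2265 − 2082.6 = 182.4
b = Sxy/Sxx = 182.4/316.8 = 0.575758
a = ȳ − b·x̄ = 23.4 − 0.575758·17.8 = 13.151515
Set a + b·x = 30.8: x = (30.8 − 13.151515) / 0.575758 = 30.652632

30.653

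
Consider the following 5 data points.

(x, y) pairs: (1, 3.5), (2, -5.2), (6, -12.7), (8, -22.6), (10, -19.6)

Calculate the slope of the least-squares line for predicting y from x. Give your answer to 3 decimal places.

n = 5, Σx = 27, Σy = -56.6, Σxy = -459.9, Σx² = 205
Sxx = Σx² − (Σx)²/n = 205 − 145.8 = 59.2
Sxy = Σxy − (Σx)(Σy)/n = -459.9 − (-305.64) = -154.26
b = Sxy/Sxx = -154.26/59.2 = -2.605743

-2.606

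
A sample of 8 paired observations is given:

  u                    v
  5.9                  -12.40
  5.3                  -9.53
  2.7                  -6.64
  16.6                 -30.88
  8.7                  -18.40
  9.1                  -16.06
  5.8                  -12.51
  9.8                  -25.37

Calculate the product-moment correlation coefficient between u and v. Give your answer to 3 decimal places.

n = 8, Σx = 63.9, Σy = -131.79, Σxy = -1281.615, Σx² = 633.93, Σy² = 2638.8655
Sxx = Σx² − (Σx)²/n = 633.93 − 510.40125 = 123.52875
Sxy = Σxy − (Σx)(Σy)/n = -1281.615 − (-1052.672625) = -228.942375
Syy = Σy² − (Σy)²/n = 2638.8655 − 2171.075513 = 467.789987
r = Sxy/√(Sxx·Syy) = -228.942375/√(57785.512418) = -228.942375/240.386174 = -0.952394

-0.952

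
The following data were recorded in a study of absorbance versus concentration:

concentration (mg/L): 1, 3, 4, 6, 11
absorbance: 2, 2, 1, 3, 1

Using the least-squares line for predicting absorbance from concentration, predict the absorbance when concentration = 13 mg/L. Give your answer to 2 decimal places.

n = 5, Σx = 25, Σy = 9, Σxy = 41, Σx² = 183
Sxx = Σx² − (Σx)²/n = 183 − 125 = 58
Sxy = Σxy − (Σx)(Σy)/n = 41 − 45 = -4
b = Sxy/Sxx = -4/58 = -0.068966
a = ȳ − b·x̄ = 1.8 − (-0.068966)·5 = 2.144828
ŷ(13) = a + b·13 = 2.144828 + (-0.068966)·13 = 1.248276

1.25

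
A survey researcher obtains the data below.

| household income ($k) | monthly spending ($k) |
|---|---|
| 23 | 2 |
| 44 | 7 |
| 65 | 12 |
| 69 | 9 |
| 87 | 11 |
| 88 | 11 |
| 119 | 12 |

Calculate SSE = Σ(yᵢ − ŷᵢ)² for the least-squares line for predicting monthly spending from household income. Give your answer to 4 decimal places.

n = 7, Σx = 495, Σy = 64, Σxy = 5108, Σx² = 40925, Σy² = 664
Sxx = Σx² − (Σx)²/n = 40925 − 35003.571429 = 5921.428571
Sxy = Σxy − (Σx)(Σy)/n = 5108 − 4525.714286 = 582.285714
Syy = Σy² − (Σy)²/n = 664 − 585.142857 = 78.857143
b = Sxy/Sxx = 582.285714/5921.428571 = 0.098335
SSE = Syy − b·Sxy = 78.857143 − 0.098335·582.285714 = 21.597877

21.5979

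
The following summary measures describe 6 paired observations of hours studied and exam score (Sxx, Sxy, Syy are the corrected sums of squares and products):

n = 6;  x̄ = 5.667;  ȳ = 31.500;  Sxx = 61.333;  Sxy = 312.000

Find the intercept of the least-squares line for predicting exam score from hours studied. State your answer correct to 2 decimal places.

b = Sxy/Sxx = 312/61.333 = 5.086984
a = ȳ − b·x̄ = 31.5 − 5.086984·5.667 = 2.672061

2.67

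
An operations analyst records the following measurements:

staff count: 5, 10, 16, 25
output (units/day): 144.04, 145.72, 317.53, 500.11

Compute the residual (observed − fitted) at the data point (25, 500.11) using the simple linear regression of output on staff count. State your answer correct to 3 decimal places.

n = 4, Σx = 56, Σy = 1107.4, Σxy = 19760.63, Σx² = 1006
Sxx = Σx² − (Σx)²/n = 1006 − 784 = 222
Sxy = Σxy − (Σx)(Σy)/n = 19760.63 − 15503.6 = 4257.03
b = Sxy/Sxx = 4257.03/222 = 19.175811
a = ȳ − b·x̄ = 276.85 − 19.175811·14 = 8.388649
ŷ(25) = 8.388649 + 19.175811·25 = 487.783919
residual = y − ŷ = 500.11 − 487.783919 = 12.326081

12.326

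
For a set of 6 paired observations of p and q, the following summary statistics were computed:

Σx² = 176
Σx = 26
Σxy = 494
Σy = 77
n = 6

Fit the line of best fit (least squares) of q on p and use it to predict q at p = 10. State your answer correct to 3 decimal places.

27.179

Sxx = Σx² − (Σx)²/n = 176 − 112.666667 = 63.333333
Sxy = Σxy − (Σx)(Σy)/n = 494 − 333.666667 = 160.333333
b = Sxy/Sxx = 160.333333/63.333333 = 2.531579
a = ȳ − b·x̄ = 12.833333 − 2.531579·4.333333 = 1.863158
ŷ(10) = a + b·10 = 1.863158 + 2.531579·10 = 27.178947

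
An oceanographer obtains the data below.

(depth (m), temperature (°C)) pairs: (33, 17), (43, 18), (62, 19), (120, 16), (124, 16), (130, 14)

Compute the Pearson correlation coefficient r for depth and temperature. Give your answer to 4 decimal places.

-0.7657

n = 6, Σx = 512, Σy = 100, Σxy = 8237, Σx² = 53458, Σy² = 1682
Sxx = Σx² − (Σx)²/n = 53458 − 43690.666667 = 9767.333333
Sxy = Σxy − (Σx)(Σy)/n = 8237 − 8533.333333 = -296.333333
Syy = Σy² − (Σy)²/n = 1682 − 1666.666667 = 15.333333
r = Sxy/√(Sxx·Syy) = -296.333333/√(149765.777778) = -296.333333/386.995837 = -0.765727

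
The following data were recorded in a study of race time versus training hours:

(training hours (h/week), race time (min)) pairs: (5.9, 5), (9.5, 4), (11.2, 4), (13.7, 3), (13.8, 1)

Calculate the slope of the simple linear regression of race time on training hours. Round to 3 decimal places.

n = 5, Σx = 54.1, Σy = 17, Σxy = 167.2, Σx² = 628.63
Sxx = Σx² − (Σx)²/n = 628.63 − 585.362 = 43.268
Sxy = Σxy − (Σx)(Σy)/n = 167.2 − 183.94 = -16.74
b = Sxy/Sxx = -16.74/43.268 = -0.386891

-0.387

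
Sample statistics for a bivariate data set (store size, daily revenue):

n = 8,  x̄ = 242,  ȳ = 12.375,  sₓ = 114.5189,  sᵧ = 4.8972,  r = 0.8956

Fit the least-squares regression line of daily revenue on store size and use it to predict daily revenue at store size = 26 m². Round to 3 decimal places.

b = r · sᵧ/sₓ = 0.8956 · 4.8972/114.5189 = 0.038299
a = ȳ − b·x̄ = 12.375 − 0.038299·242 = 3.106699
ŷ(26) = a + b·26 = 3.106699 + 0.038299·26 = 4.102467

4.102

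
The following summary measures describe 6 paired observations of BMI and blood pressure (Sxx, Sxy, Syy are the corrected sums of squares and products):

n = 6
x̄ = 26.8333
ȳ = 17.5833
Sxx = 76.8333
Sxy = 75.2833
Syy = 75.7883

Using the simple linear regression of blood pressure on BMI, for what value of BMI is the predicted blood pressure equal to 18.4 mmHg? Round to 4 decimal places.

27.6668

b = Sxy/Sxx = 75.2833/76.8333 = 0.979826
a = ȳ − b·x̄ = 17.5833 − 0.979826·26.8333 = -8.708677
Set a + b·x = 18.4: x = (18.4 − (-8.708677)) / 0.979826 = 27.666815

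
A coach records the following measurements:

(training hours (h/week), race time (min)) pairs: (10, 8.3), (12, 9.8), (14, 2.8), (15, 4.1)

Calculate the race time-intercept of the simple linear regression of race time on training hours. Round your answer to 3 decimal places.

n = 4, Σx = 51, Σy = 25, Σxy = 301.3, Σx² = 665
Sxx = Σx² − (Σx)²/n = 665 − 650.25 = 14.75
Sxy = Σxy − (Σx)(Σy)/n = 301.3 − 318.75 = -17.45
b = Sxy/Sxx = -17.45/14.75 = -1.183051
a = ȳ − b·x̄ = 6.25 − (-1.183051)·12.75 = 21.333898

21.334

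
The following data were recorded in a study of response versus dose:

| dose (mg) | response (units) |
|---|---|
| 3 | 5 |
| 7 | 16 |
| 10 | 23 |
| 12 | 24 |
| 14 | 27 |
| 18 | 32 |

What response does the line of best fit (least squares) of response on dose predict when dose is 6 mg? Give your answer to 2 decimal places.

n = 6, Σx = 64, Σy = 127, Σxy = 1599, Σx² = 822
Sxx = Σx² − (Σx)²/n = 822 − 682.666667 = 139.333333
Sxy = Σxy − (Σx)(Σy)/n = 1599 − 1354.666667 = 244.333333
b = Sxy/Sxx = 244.333333/139.333333 = 1.753589
a = ȳ − b·x̄ = 21.166667 − 1.753589·10.666667 = 2.461722
ŷ(6) = a + b·6 = 2.461722 + 1.753589·6 = 12.983254

12.98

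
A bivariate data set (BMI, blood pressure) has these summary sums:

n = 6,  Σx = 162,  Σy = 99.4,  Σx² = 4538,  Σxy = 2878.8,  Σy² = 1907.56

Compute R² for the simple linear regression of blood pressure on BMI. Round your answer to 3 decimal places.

0.889

Sxx = Σx² − (Σx)²/n = 4538 − 4374 = 164
Sxy = Σxy − (Σx)(Σy)/n = 2878.8 − 2683.8 = 195
Syy = Σy² − (Σy)²/n = 1907.56 − 1646.726667 = 260.833333
R² = Sxy²/(Sxx·Syy) = (195)²/(164·260.833333) = 0.888919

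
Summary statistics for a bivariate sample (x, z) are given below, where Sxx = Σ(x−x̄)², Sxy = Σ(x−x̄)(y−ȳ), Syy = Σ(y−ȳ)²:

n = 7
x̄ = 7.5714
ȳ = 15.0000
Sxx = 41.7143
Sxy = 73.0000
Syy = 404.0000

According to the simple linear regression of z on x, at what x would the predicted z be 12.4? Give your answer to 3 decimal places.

6.086

b = Sxy/Sxx = 73/41.7143 = 1.749999
a = ȳ − b·x̄ = 15 − 1.749999·7.5714 = 1.750055
Set a + b·x = 12.4: x = (12.4 − 1.750055) / 1.749999 = 6.085685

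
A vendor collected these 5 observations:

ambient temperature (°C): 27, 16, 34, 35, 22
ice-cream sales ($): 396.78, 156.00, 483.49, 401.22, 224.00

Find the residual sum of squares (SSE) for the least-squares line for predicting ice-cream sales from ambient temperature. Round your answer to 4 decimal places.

n = 5, Σx = 134, Σy = 1661.49, Σxy = 48618.42, Σx² = 3850, Σy² = 626686.4369
Sxx = Σx² − (Σx)²/n = 3850 − 3591.2 = 258.8
Sxy = Σxy − (Σx)(Σy)/n = 48618.42 − 44527.932 = 4090.488
Syy = Σy² − (Σy)²/n = 626686.4369 − 552109.80402 = 74576.63288
b = Sxy/Sxx = 4090.488/258.8 = 15.805595
SSE = Syy − b·Sxy = 74576.63288 − 15.805595·4090.488 = 9924.035978

9924.0360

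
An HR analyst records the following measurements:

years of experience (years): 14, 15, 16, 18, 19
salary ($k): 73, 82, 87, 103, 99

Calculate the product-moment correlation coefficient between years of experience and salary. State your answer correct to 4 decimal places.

0.9550

n = 5, Σx = 82, Σy = 444, Σxy = 7379, Σx² = 1362, Σy² = 40032
Sxx = Σx² − (Σx)²/n = 1362 − 1344.8 = 17.2
Sxy = Σxy − (Σx)(Σy)/n = 7379 − 7281.6 = 97.4
Syy = Σy² − (Σy)²/n = 40032 − 39427.2 = 604.8
r = Sxy/√(Sxx·Syy) = 97.4/√(10402.56) = 97.4/101.992941 = 0.954968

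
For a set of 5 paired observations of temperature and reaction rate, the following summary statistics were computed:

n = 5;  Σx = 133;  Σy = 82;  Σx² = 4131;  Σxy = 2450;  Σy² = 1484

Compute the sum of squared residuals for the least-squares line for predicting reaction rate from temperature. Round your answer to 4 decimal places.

17.3972

Sxx = Σx² − (Σx)²/n = 4131 − 3537.8 = 593.2
Sxy = Σxy − (Σx)(Σy)/n = 2450 − 2181.2 = 268.8
Syy = Σy² − (Σy)²/n = 1484 − 1344.8 = 139.2
b = Sxy/Sxx = 268.8/593.2 = 0.453136
SSE = Syy − b·Sxy = 139.2 − 0.453136·268.8 = 17.397168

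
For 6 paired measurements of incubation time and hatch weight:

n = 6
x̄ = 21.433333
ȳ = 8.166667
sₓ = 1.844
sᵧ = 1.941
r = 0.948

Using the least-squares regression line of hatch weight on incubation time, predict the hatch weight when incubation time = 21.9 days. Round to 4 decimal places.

b = r · sᵧ/sₓ = 0.948 · 1.941/1.844 = 0.997868
a = ȳ − b·x̄ = 8.166667 − 0.997868·21.433333 = -13.220963
ŷ(21.9) = a + b·21.9 = -13.220963 + 0.997868·21.9 = 8.632339

8.6323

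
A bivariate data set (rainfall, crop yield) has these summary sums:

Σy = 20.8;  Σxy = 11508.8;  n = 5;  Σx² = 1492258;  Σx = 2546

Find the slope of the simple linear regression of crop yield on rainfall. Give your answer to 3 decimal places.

0.005

Sxx = Σx² − (Σx)²/n = 1492258 − 1296423.2 = 195834.8
Sxy = Σxy − (Σx)(Σy)/n = 11508.8 − 10591.36 = 917.44
b = Sxy/Sxx = 917.44/195834.8 = 0.004685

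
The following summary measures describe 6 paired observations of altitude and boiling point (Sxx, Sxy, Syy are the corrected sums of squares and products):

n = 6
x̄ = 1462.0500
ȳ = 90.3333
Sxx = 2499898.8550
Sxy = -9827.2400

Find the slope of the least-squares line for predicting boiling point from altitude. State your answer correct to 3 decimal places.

b = Sxy/Sxx = -9827.24/2499898.855 = -0.003931

-0.004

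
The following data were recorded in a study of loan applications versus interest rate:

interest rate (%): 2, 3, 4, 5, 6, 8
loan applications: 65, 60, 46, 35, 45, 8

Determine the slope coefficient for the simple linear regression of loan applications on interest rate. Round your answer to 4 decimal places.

n = 6, Σx = 28, Σy = 259, Σxy = 1003, Σx² = 154
Sxx = Σx² − (Σx)²/n = 154 − 130.666667 = 23.333333
Sxy = Σxy − (Σx)(Σy)/n = 1003 − 1208.666667 = -205.666667
b = Sxy/Sxx = -205.666667/23.333333 = -8.814286

-8.8143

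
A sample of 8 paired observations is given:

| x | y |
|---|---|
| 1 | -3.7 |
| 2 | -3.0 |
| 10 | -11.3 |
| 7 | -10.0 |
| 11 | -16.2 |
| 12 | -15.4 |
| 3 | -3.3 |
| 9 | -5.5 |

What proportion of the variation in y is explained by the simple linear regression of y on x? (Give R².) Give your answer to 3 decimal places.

n = 8, Σx = 55, Σy = -68.4, Σxy = -615.1, Σx² = 509, Σy² = 791.12
Sxx = Σx² − (Σx)²/n = 509 − 378.125 = 130.875
Sxy = Σxy − (Σx)(Σy)/n = -615.1 − (-470.25) = -144.85
Syy = Σy² − (Σy)²/n = 791.12 − 584.82 = 206.3
R² = Sxy²/(Sxx·Syy) = (-144.85)²/(130.875·206.3) = 0.777107

0.777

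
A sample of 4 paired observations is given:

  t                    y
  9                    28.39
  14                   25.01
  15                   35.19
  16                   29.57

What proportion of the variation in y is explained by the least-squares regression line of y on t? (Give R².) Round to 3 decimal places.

0.084

n = 4, Σx = 54, Σy = 118.16, Σxy = 1606.62, Σx² = 758, Σy² = 3544.2132
Sxx = Σx² − (Σx)²/n = 758 − 729 = 29
Sxy = Σxy − (Σx)(Σy)/n = 1606.62 − 1595.16 = 11.46
Syy = Σy² − (Σy)²/n = 3544.2132 − 3490.4464 = 53.7668
R² = Sxy²/(Sxx·Syy) = (11.46)²/(29·53.7668) = 0.084228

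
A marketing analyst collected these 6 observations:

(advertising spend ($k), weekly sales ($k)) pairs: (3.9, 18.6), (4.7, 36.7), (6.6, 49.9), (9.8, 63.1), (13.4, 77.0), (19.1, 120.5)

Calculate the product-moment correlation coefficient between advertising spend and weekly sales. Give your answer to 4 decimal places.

0.9845

n = 6, Σx = 57.5, Σy = 365.8, Σxy = 4526.1, Σx² = 721.27, Σy² = 28613.72
Sxx = Σx² − (Σx)²/n = 721.27 − 551.041667 = 170.228333
Sxy = Σxy − (Σx)(Σy)/n = 4526.1 − 3505.583333 = 1020.516667
Syy = Σy² − (Σy)²/n = 28613.72 − 22301.606667 = 6312.113333
r = Sxy/√(Sxx·Syy) = 1020.516667/√(1074500.532544) = 1020.516667/1036.581175 = 0.984502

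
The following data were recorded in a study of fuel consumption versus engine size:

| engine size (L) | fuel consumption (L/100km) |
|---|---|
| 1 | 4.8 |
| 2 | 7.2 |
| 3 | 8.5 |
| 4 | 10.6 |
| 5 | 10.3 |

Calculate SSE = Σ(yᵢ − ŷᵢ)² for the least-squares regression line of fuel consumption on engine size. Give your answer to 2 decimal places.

2.05

n = 5, Σx = 15, Σy = 41.4, Σxy = 138.6, Σx² = 55, Σy² = 365.58
Sxx = Σx² − (Σx)²/n = 55 − 45 = 10
Sxy = Σxy − (Σx)(Σy)/n = 138.6 − 124.2 = 14.4
Syy = Σy² − (Σy)²/n = 365.58 − 342.792 = 22.788
b = Sxy/Sxx = 14.4/10 = 1.44
SSE = Syy − b·Sxy = 22.788 − 1.44·14.4 = 2.052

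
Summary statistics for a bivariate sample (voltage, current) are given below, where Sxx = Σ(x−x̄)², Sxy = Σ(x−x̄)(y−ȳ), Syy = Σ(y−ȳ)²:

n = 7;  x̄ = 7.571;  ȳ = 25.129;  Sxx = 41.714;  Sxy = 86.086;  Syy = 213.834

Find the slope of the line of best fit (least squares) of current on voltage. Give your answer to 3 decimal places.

2.064

b = Sxy/Sxx = 86.086/41.714 = 2.063720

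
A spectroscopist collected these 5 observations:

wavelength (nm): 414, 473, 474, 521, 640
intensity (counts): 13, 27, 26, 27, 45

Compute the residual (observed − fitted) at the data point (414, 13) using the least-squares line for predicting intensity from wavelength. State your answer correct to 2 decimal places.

n = 5, Σx = 2522, Σy = 138, Σxy = 73344, Σx² = 1300842
Sxx = Σx² − (Σx)²/n = 1300842 − 1272096.8 = 28745.2
Sxy = Σxy − (Σx)(Σy)/n = 73344 − 69607.2 = 3736.8
b = Sxy/Sxx = 3736.8/28745.2 = 0.129997
a = ȳ − b·x̄ = 27.6 − 0.129997·504.4 = -37.970666
ŷ(414) = -37.970666 + 0.129997·414 = 15.848239
residual = y − ŷ = 13 − 15.848239 = -2.848239

-2.85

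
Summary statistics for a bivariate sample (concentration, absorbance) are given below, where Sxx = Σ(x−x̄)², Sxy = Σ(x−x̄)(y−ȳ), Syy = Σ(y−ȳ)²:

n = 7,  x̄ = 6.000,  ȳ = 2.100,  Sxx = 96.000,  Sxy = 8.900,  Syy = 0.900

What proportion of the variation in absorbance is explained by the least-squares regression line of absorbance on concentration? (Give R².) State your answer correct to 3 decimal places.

0.917

R² = Sxy²/(Sxx·Syy) = (8.9)²/(96·0.9) = 0.916782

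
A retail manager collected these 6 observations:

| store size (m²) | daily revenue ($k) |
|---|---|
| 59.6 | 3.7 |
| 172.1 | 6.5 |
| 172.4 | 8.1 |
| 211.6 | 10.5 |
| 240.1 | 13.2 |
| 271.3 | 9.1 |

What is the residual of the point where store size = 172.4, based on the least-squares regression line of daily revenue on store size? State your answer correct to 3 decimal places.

0.149

n = 6, Σx = 1127.1, Σy = 51.1, Σxy = 10595.56, Σx² = 238918.59
Sxx = Σx² − (Σx)²/n = 238918.59 − 211725.735 = 27192.855
Sxy = Σxy − (Σx)(Σy)/n = 10595.56 − 9599.135 = 996.425
b = Sxy/Sxx = 996.425/27192.855 = 0.036643
a = ȳ − b·x̄ = 8.516667 − 0.036643·187.85 = 1.633298
ŷ(172.4) = 1.633298 + 0.036643·172.4 = 7.950534
residual = y − ŷ = 8.1 − 7.950534 = 0.149466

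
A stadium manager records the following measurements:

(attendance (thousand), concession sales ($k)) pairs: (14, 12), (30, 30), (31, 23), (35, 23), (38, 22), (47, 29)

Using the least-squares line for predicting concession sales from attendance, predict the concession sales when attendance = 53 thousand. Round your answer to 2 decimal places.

n = 6, Σx = 195, Σy = 139, Σxy = 4785, Σx² = 6935
Sxx = Σx² − (Σx)²/n = 6935 − 6337.5 = 597.5
Sxy = Σxy − (Σx)(Σy)/n = 4785 − 4517.5 = 267.5
b = Sxy/Sxx = 267.5/597.5 = 0.447699
a = ȳ − b·x̄ = 23.166667 − 0.447699·32.5 = 8.616457
ŷ(53) = a + b·53 = 8.616457 + 0.447699·53 = 32.344491

32.34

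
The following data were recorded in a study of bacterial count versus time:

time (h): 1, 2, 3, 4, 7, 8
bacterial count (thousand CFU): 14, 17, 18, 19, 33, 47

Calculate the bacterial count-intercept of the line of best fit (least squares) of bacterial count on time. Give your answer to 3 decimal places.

6.605

n = 6, Σx = 25, Σy = 148, Σxy = 785, Σx² = 143
Sxx = Σx² − (Σx)²/n = 143 − 104.166667 = 38.833333
Sxy = Σxy − (Σx)(Σy)/n = 785 − 616.666667 = 168.333333
b = Sxy/Sxx = 168.333333/38.833333 = 4.334764
a = ȳ − b·x̄ = 24.666667 − 4.334764·4.166667 = 6.605150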